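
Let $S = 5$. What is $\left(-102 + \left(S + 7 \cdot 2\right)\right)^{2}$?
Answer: $6889$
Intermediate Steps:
$\left(-102 + \left(S + 7 \cdot 2\right)\right)^{2} = \left(-102 + \left(5 + 7 \cdot 2\right)\right)^{2} = \left(-102 + \left(5 + 14\right)\right)^{2} = \left(-102 + 19\right)^{2} = \left(-83\right)^{2} = 6889$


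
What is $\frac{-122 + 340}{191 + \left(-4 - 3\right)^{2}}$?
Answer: $\frac{109}{120} \approx 0.90833$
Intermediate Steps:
$\frac{-122 + 340}{191 + \left(-4 - 3\right)^{2}} = \frac{218}{191 + \left(-7\right)^{2}} = \frac{218}{191 + 49} = \frac{218}{240} = 218 \cdot \frac{1}{240} = \frac{109}{120}$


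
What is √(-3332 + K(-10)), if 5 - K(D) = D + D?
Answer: I*√3307 ≈ 57.507*I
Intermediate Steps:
K(D) = 5 - 2*D (K(D) = 5 - (D + D) = 5 - 2*D)
√(-3332 + K(-10)) = √(-3332 + (5 - 2*(-10))) = √(-3332 + (5 + 20)) = √(-3332 + 25) = √(-3307) = I*√3307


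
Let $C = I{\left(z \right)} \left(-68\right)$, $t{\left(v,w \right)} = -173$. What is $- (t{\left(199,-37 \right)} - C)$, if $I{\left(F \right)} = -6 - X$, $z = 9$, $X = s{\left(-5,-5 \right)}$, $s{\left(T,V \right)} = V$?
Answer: $241$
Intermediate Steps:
$X = -5$
$I{\left(F \right)} = -1$ ($I{\left(F \right)} = -6 - -5 = -6 + 5 = -1$)
$C = 68$ ($C = \left(-1\right) \left(-68\right) = 68$)
$- (t{\left(199,-37 \right)} - C) = - (-173 - 68) = \left(-1\right) \left(-241\right) = 241$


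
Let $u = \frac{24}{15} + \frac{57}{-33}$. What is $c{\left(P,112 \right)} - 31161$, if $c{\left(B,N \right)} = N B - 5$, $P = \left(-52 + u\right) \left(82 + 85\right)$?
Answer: $- \frac{55338498}{55} \approx -1.0062 \cdot 10^{6}$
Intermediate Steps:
$u = - \frac{7}{55}$ ($u = 24 \cdot \frac{1}{15} + 57 \left(- \frac{1}{33}\right) = \frac{8}{5} - \frac{19}{11} = - \frac{7}{55} \approx -0.12727$)
$P = - \frac{478789}{55}$ ($P = \left(-52 - \frac{7}{55}\right) \left(82 + 85\right) = \left(- \frac{2867}{55}\right) 167 = - \frac{478789}{55} \approx -8705.3$)
$c{\left(B,N \right)} = -5 + B N$ ($c{\left(B,N \right)} = B N - 5 = -5 + B N$)
$c{\left(P,112 \right)} - 31161 = \left(-5 - \frac{53624368}{55}\right) - 31161 = - \frac{53624643}{55} - 31161 = - \frac{55338498}{55}$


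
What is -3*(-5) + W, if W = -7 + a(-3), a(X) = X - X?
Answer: 8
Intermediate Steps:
a(X) = 0
W = -7 (W = -7 + 0 = -7)
-3*(-5) + W = -3*(-5) - 7 = 15 - 7 = 8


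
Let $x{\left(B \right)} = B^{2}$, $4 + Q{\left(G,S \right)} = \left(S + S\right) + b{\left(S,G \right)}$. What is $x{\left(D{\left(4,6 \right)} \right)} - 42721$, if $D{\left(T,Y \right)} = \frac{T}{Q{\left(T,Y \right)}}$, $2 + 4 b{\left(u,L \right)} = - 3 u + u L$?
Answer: $- \frac{3460385}{81} \approx -42721.0$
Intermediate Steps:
$b{\left(u,L \right)} = - \frac{1}{2} - \frac{3 u}{4} + \frac{L u}{4}$ ($b{\left(u,L \right)} = - \frac{1}{2} + \frac{- 3 u + u L}{4} = - \frac{1}{2} + \frac{- 3 u + L u}{4} = - \frac{1}{2} + \left(- \frac{3 u}{4} + \frac{L u}{4}\right) = - \frac{1}{2} - \frac{3 u}{4} + \frac{L u}{4}$)
$Q{\left(G,S \right)} = - \frac{9}{2} + \frac{5 S}{4} + \frac{G S}{4}$ ($Q{\left(G,S \right)} = -4 - \left(\frac{1}{2} - \frac{5 S}{4} - \frac{G S}{4}\right) = -4 + \left(- \frac{1}{2} + \frac{5 S}{4} + \frac{G S}{4}\right) = - \frac{9}{2} + \frac{5 S}{4} + \frac{G S}{4}$)
$D{\left(T,Y \right)} = \frac{T}{- \frac{9}{2} + \frac{5 Y}{4} + \frac{T Y}{4}}$
$x{\left(D{\left(4,6 \right)} \right)} - 42721 = \left(4 \cdot 4 \frac{1}{-18 + 5 \cdot 6 + 4 \cdot 6}\right)^{2} - 42721 = \left(4 \cdot 4 \frac{1}{-18 + 30 + 24}\right)^{2} - 42721 = \left(4 \cdot 4 \cdot \frac{1}{36}\right)^{2} - 42721 = \left(\frac{4}{9}\right)^{2} - 42721 = \frac{16}{81} - 42721 = - \frac{3460385}{81}$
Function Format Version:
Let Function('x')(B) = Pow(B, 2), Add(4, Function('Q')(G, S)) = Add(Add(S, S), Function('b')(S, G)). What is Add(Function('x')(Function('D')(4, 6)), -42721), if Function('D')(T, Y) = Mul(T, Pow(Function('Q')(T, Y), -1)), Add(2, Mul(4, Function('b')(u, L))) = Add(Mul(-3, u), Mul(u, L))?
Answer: Rational(-3460385, 81) ≈ -42721.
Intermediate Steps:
Function('b')(u, L) = Add(Rational(-1, 2), Mul(Rational(-3, 4), u), Mul(Rational(1, 4), L, u)) (Function('b')(u, L) = Add(Rational(-1, 2), Mul(Rational(1, 4), Add(Mul(-3, u), Mul(u, L)))) = Add(Rational(-1, 2), Mul(Rational(1, 4), Add(Mul(-3, u), Mul(L, u)))) = Add(Rational(-1, 2), Add(Mul(Rational(-3, 4), u), Mul(Rational(1, 4), L, u))) = Add(Rational(-1, 2), Mul(Rational(-3, 4), u), Mul(Rational(1, 4), L, u)))
Function('Q')(G, S) = Add(Rational(-9, 2), Mul(Rational(5, 4), S), Mul(Rational(1, 4), G, S)) (Function('Q')(G, S) = Add(-4, Add(Add(S, S), Add(Rational(-1, 2), Mul(Rational(-3, 4), S), Mul(Rational(1, 4), G, S)))) = Add(-4, Add(Mul(2, S), Add(Rational(-1, 2), Mul(Rational(-3, 4), S), Mul(Rational(1, 4), G, S)))) = Add(-4, Add(Rational(-1, 2), Mul(Rational(5, 4), S), Mul(Rational(1, 4), G, S))) = Add(Rational(-9, 2), Mul(Rational(5, 4), S), Mul(Rational(1, 4), G, S)))
Function('D')(T, Y) = Mul(T, Pow(Add(Rational(-9, 2), Mul(Rational(5, 4), Y), Mul(Rational(1, 4), T, Y)), -1))
Add(Function('x')(Function('D')(4, 6)), -42721) = Add(Pow(Mul(4, 4, Pow(Add(-18, Mul(5, 6), Mul(4, 6)), -1)), 2), -42721) = Add(Pow(Mul(4, 4, Pow(Add(-18, 30, 24), -1)), 2), -42721) = Add(Pow(Mul(4, 4, Pow(36, -1)), 2), -42721) = Add(Pow(Mul(4, 4, Rational(1, 36)), 2), -42721) = Add(Pow(Rational(4, 9), 2), -42721) = Add(Rational(16, 81), -42721) = Rational(-3460385, 81)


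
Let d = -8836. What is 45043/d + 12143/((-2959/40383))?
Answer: -4333049397121/26145724 ≈ -1.6573e+5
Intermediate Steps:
45043/d + 12143/((-2959/40383)) = 45043/(-8836) + 12143/((-2959/40383)) = 45043*(-1/8836) + 12143/((-2959*1/40383)) = -45043/8836 + 12143/(-2959/40383) = -45043/8836 + 12143*(-40383/2959) = -45043/8836 - 490370769/2959 = -4333049397121/26145724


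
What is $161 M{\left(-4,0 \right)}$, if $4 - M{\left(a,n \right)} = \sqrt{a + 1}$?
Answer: $644 - 161 i \sqrt{3} \approx 644.0 - 278.86 i$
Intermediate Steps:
$M{\left(a,n \right)} = 4 - \sqrt{1 + a}$ ($M{\left(a,n \right)} = 4 - \sqrt{a + 1} = 4 - \sqrt{1 + a}$)
$161 M{\left(-4,0 \right)} = 161 \left(4 - \sqrt{1 - 4}\right) = 161 \left(4 - \sqrt{-3}\right) = 161 \left(4 - i \sqrt{3}\right) = 644 - 161 i \sqrt{3}$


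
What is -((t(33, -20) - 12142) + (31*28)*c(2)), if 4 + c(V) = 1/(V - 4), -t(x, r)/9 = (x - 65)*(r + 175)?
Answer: -28592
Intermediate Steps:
t(x, r) = -9*(-65 + x)*(175 + r) (t(x, r) = -9*(x - 65)*(r + 175) = -9*(-65 + x)*(175 + r))
c(V) = -4 + 1/(-4 + V) (c(V) = -4 + 1/(V - 4) = -4 + 1/(-4 + V))
-((t(33, -20) - 12142) + (31*28)*c(2)) = -(((102375 - 1575*33 + 585*(-20) - 9*(-20)*33) - 12142) + (31*28)*((17 - 4*2)/(-4 + 2))) = -(((102375 - 51975 - 11700 + 5940) - 12142) + 868*((17 - 8)/(-2))) = -((44640 - 12142) + 868*(-½*9)) = -(32498 + 868*(-9/2)) = -(32498 - 3906) = -1*28592 = -28592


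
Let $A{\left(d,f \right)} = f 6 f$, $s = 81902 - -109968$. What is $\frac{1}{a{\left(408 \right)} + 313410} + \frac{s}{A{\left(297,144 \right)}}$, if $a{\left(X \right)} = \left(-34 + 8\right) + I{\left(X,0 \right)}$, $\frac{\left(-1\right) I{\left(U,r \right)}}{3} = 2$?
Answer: $\frac{15031990319}{9747309312} \approx 1.5422$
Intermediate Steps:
$I{\left(U,r \right)} = -6$ ($I{\left(U,r \right)} = \left(-3\right) 2 = -6$)
$s = 191870$ ($s = 81902 + 109968 = 191870$)
$a{\left(X \right)} = -32$ ($a{\left(X \right)} = \left(-34 + 8\right) - 6 = -26 - 6 = -32$)
$A{\left(d,f \right)} = 6 f^{2}$ ($A{\left(d,f \right)} = 6 f f = 6 f^{2}$)
$\frac{1}{a{\left(408 \right)} + 313410} + \frac{s}{A{\left(297,144 \right)}} = \frac{1}{-32 + 313410} + \frac{191870}{6 \cdot 144^{2}} = \frac{1}{313378} + \frac{191870}{6 \cdot 20736} = \frac{1}{313378} + \frac{191870}{124416} = \frac{1}{313378} + 191870 \cdot \frac{1}{124416} = \frac{1}{313378} + \frac{95935}{62208} = \frac{15031990319}{9747309312}$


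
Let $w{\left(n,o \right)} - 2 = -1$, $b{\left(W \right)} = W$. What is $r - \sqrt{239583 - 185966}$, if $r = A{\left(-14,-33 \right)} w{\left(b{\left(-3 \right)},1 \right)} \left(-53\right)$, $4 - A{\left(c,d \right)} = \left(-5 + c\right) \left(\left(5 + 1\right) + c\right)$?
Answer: $7844 - \sqrt{53617} \approx 7612.4$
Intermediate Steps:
$A{\left(c,d \right)} = 4 - \left(-5 + c\right) \left(6 + c\right)$ ($A{\left(c,d \right)} = 4 - \left(-5 + c\right) \left(\left(5 + 1\right) + c\right) = 4 - \left(-5 + c\right) \left(6 + c\right)$)
$w{\left(n,o \right)} = 1$ ($w{\left(n,o \right)} = 2 - 1 = 1$)
$r = 7844$ ($r = \left(34 - -14 - \left(-14\right)^{2}\right) 1 \left(-53\right) = \left(34 + 14 - 196\right) \left(-53\right) = \left(-148\right) \left(-53\right) = 7844$)
$r - \sqrt{239583 - 185966} = 7844 - \sqrt{239583 - 185966} = 7844 - \sqrt{53617}$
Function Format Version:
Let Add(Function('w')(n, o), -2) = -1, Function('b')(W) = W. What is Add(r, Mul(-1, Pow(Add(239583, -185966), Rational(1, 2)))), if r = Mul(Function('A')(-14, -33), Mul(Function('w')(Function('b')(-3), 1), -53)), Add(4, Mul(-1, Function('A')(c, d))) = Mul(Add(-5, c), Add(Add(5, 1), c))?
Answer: Add(7844, Mul(-1, Pow(53617, Rational(1, 2)))) ≈ 7612.4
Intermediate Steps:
Function('A')(c, d) = Add(4, Mul(-1, Add(-5, c), Add(6, c))) (Function('A')(c, d) = Add(4, Mul(-1, Mul(Add(-5, c), Add(Add(5, 1), c)))) = Add(4, Mul(-1, Mul(Add(-5, c), Add(6, c)))) = Add(4, Mul(-1, Add(-5, c), Add(6, c))))
Function('w')(n, o) = 1 (Function('w')(n, o) = Add(2, -1) = 1)
r = 7844 (r = Mul(Add(34, Mul(-1, -14), Mul(-1, Pow(-14, 2))), Mul(1, -53)) = Mul(Add(34, 14, Mul(-1, 196)), -53) = Mul(Add(34, 14, -196), -53) = Mul(-148, -53) = 7844)
Add(r, Mul(-1, Pow(Add(239583, -185966), Rational(1, 2)))) = Add(7844, Mul(-1, Pow(Add(239583, -185966), Rational(1, 2)))) = Add(7844, Mul(-1, Pow(53617, Rational(1, 2))))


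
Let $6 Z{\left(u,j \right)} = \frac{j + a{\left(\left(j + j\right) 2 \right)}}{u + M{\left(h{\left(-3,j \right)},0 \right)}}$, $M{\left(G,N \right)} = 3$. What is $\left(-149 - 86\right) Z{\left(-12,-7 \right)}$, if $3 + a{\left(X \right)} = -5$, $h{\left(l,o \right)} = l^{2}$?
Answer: $- \frac{1175}{18} \approx -65.278$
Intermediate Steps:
$a{\left(X \right)} = -8$ ($a{\left(X \right)} = -3 - 5 = -8$)
$Z{\left(u,j \right)} = \frac{-8 + j}{6 \left(3 + u\right)}$ ($Z{\left(u,j \right)} = \frac{\left(j - 8\right) \frac{1}{u + 3}}{6} = \frac{\left(-8 + j\right) \frac{1}{3 + u}}{6} = \frac{\frac{1}{3 + u} \left(-8 + j\right)}{6} = \frac{-8 + j}{6 \left(3 + u\right)}$)
$\left(-149 - 86\right) Z{\left(-12,-7 \right)} = \left(-149 - 86\right) \frac{-8 - 7}{6 \left(3 - 12\right)} = \left(-149 - 86\right) \frac{1}{6} \frac{1}{-9} \left(-15\right) = \left(-149 - 86\right) \frac{1}{6} \left(- \frac{1}{9}\right) \left(-15\right) = \left(-235\right) \frac{5}{18} = - \frac{1175}{18}$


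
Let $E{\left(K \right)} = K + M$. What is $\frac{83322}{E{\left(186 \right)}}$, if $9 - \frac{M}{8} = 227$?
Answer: $- \frac{41661}{779} \approx -53.48$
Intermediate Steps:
$M = -1744$ ($M = 72 - 1816 = -1744$)
$E{\left(K \right)} = -1744 + K$ ($E{\left(K \right)} = K - 1744 = -1744 + K$)
$\frac{83322}{E{\left(186 \right)}} = \frac{83322}{-1744 + 186} = \frac{83322}{-1558} = 83322 \left(- \frac{1}{1558}\right) = - \frac{41661}{779}$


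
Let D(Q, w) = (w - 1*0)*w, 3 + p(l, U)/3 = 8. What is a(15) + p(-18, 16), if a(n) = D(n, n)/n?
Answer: 30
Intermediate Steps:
p(l, U) = 15 (p(l, U) = -9 + 3*8 = -9 + 24 = 15)
D(Q, w) = w² (D(Q, w) = (w + 0)*w = w*w = w²)
a(n) = n (a(n) = n²/n = n)
a(15) + p(-18, 16) = 15 + 15 = 30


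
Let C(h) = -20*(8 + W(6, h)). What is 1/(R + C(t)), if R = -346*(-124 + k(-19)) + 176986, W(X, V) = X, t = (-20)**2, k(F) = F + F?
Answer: 1/232758 ≈ 4.2963e-6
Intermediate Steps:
k(F) = 2*F
t = 400
R = 233038 (R = -346*(-124 + 2*(-19)) + 176986 = -346*(-124 - 38) + 176986 = -346*(-162) + 176986 = 56052 + 176986 = 233038)
C(h) = -280 (C(h) = -20*(8 + 6) = -20*14 = -280)
1/(R + C(t)) = 1/(233038 - 280) = 1/232758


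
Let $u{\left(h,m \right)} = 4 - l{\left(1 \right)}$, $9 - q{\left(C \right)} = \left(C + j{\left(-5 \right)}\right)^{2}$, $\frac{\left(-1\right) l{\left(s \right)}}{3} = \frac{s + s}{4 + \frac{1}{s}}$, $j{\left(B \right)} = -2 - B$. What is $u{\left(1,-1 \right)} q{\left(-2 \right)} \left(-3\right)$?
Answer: $- \frac{624}{5} \approx -124.8$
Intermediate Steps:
$l{\left(s \right)} = - \frac{6 s}{4 + \frac{1}{s}}$ ($l{\left(s \right)} = - 3 \frac{s + s}{4 + \frac{1}{s}} = - 3 \frac{2 s}{4 + \frac{1}{s}} = - \frac{6 s}{4 + \frac{1}{s}}$)
$q{\left(C \right)} = 9 - \left(3 + C\right)^{2}$ ($q{\left(C \right)} = 9 - \left(C - -3\right)^{2} = 9 - \left(C + \left(-2 + 5\right)\right)^{2} = 9 - \left(C + 3\right)^{2} = 9 - \left(3 + C\right)^{2}$)
$u{\left(h,m \right)} = \frac{26}{5}$ ($u{\left(h,m \right)} = 4 - - \frac{6 \cdot 1^{2}}{1 + 4 \cdot 1} = 4 - \left(-6\right) 1 \frac{1}{1 + 4} = 4 - \left(-6\right) 1 \cdot \frac{1}{5} = 4 - - \frac{6}{5} = 4 + \frac{6}{5} = \frac{26}{5}$)
$u{\left(1,-1 \right)} q{\left(-2 \right)} \left(-3\right) = \frac{26 \left(9 - \left(3 - 2\right)^{2}\right) \left(-3\right)}{5} = \frac{26 \left(9 - 1^{2}\right) \left(-3\right)}{5} = \frac{26 \left(9 - 1\right) \left(-3\right)}{5} = \frac{26 \cdot 8 \left(-3\right)}{5} = \frac{26}{5} \left(-24\right) = - \frac{624}{5}$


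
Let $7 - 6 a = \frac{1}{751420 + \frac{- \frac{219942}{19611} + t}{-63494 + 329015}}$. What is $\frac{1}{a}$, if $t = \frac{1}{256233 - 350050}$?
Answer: $\frac{122360615100190092705}{142754023810358780521} \approx 0.85714$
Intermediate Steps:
$t = - \frac{1}{93817}$ ($t = \frac{1}{-93817} = - \frac{1}{93817} \approx -1.0659 \cdot 10^{-5}$)
$a = \frac{142754023810358780521}{122360615100190092705}$ ($a = \frac{7}{6} - \frac{1}{6 \left(751420 + \frac{- \frac{219942}{19611} - \frac{1}{93817}}{-63494 + 329015}\right)} = \frac{7}{6} - \frac{1}{6 \left(751420 + \frac{\left(-219942\right) \frac{1}{19611} - \frac{1}{93817}}{265521}\right)} = \frac{7}{6} - \frac{1}{6 \left(751420 + \left(- \frac{24438}{2179} - \frac{1}{93817}\right) \frac{1}{265521}\right)} = \frac{7}{6} - \frac{1}{6 \left(751420 - \frac{2292702025}{54279725988603}\right)} = \frac{7}{6} - \frac{1}{6 \cdot \frac{40786871700063364235}{54279725988603}} = \frac{7}{6} - \frac{18093241996201}{81573743400126728470} = \frac{142754023810358780521}{122360615100190092705} \approx 1.1667$)
$\frac{1}{a} = \frac{1}{\frac{142754023810358780521}{122360615100190092705}} = \frac{122360615100190092705}{142754023810358780521}$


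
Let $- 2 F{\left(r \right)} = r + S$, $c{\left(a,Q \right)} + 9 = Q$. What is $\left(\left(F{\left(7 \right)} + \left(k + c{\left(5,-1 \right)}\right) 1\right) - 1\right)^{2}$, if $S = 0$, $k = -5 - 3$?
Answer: $\frac{2025}{4} \approx 506.25$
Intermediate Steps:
$k = -8$
$c{\left(a,Q \right)} = -9 + Q$
$F{\left(r \right)} = - \frac{r}{2}$ ($F{\left(r \right)} = - \frac{r + 0}{2} = - \frac{r}{2}$)
$\left(\left(F{\left(7 \right)} + \left(k + c{\left(5,-1 \right)}\right) 1\right) - 1\right)^{2} = \left(\left(\left(- \frac{1}{2}\right) 7 + \left(-8 - 10\right) 1\right) - 1\right)^{2} = \left(\left(- \frac{7}{2} + \left(-8 - 10\right) 1\right) - 1\right)^{2} = \left(\left(- \frac{7}{2} - 18\right) - 1\right)^{2} = \left(- \frac{43}{2} - 1\right)^{2} = \left(- \frac{45}{2}\right)^{2} = \frac{2025}{4}$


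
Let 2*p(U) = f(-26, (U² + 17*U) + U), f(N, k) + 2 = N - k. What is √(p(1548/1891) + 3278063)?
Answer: √11721885592605/1891 ≈ 1810.5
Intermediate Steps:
f(N, k) = -2 + N - k (f(N, k) = -2 + (N - k) = -2 + N - k)
p(U) = -14 - 9*U - U²/2 (p(U) = (-2 - 26 - ((U² + 17*U) + U))/2 = (-2 - 26 - (U² + 18*U))/2 = (-2 - 26 + (-U² - 18*U))/2 = (-28 - U² - 18*U)/2 = -14 - 9*U - U²/2)
√(p(1548/1891) + 3278063) = √((-14 - 1548/1891*(18 + 1548/1891)/2) + 3278063) = √((-14 - 1548*(1/1891)*(18 + 1548*(1/1891))/2) + 3278063) = √((-14 - ½*1548/1891*(18 + 1548/1891)) + 3278063) = √((-14 - ½*1548/1891*35586/1891) + 3278063) = √((-14 - 27543564/3575881) + 3278063) = √(-77605898/3575881 + 3278063) = √(11721885592605/3575881) = √11721885592605/1891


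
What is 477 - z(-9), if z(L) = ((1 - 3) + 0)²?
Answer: 473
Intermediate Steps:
z(L) = 4 (z(L) = (-2 + 0)² = (-2)² = 4)
477 - z(-9) = 477 - 1*4 = 477 - 4 = 473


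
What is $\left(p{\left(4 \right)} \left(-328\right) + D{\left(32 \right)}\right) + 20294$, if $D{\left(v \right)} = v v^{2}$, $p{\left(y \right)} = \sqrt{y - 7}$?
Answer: $53062 - 328 i \sqrt{3} \approx 53062.0 - 568.11 i$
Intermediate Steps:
$p{\left(y \right)} = \sqrt{-7 + y}$
$D{\left(v \right)} = v^{3}$
$\left(p{\left(4 \right)} \left(-328\right) + D{\left(32 \right)}\right) + 20294 = \left(\sqrt{-7 + 4} \left(-328\right) + 32^{3}\right) + 20294 = \left(\sqrt{-3} \left(-328\right) + 32768\right) + 20294 = \left(i \sqrt{3} \left(-328\right) + 32768\right) + 20294 = \left(- 328 i \sqrt{3} + 32768\right) + 20294 = \left(32768 - 328 i \sqrt{3}\right) + 20294 = 53062 - 328 i \sqrt{3}$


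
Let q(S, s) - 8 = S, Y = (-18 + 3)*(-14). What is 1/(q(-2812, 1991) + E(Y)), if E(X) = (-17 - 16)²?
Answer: -1/1715 ≈ -0.00058309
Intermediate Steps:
Y = 210 (Y = -15*(-14) = 210)
q(S, s) = 8 + S
E(X) = 1089 (E(X) = (-33)² = 1089)
1/(q(-2812, 1991) + E(Y)) = 1/((8 - 2812) + 1089) = 1/(-2804 + 1089) = 1/(-1715) = -1/1715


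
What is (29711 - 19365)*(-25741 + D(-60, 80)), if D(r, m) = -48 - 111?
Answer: -267961400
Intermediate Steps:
D(r, m) = -159
(29711 - 19365)*(-25741 + D(-60, 80)) = (29711 - 19365)*(-25741 - 159) = 10346*(-25900) = -267961400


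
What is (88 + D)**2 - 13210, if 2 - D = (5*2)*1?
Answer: -6810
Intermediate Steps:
D = -8 (D = 2 - 5*2 = 2 - 10 = -8)
(88 + D)**2 - 13210 = (88 - 8)**2 - 13210 = 80**2 - 13210 = 6400 - 13210 = -6810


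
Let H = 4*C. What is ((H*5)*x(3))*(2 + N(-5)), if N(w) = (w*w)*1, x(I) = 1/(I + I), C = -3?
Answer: -270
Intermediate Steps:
x(I) = 1/(2*I)
H = -12 (H = 4*(-3) = -12)
N(w) = w² (N(w) = w²*1 = w²)
((H*5)*x(3))*(2 + N(-5)) = ((-12*5)*((½)/3))*(2 + (-5)²) = (-30/3)*(2 + 25) = -60*⅙*27 = -10*27 = -270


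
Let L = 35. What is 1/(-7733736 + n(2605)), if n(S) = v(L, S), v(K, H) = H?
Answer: -1/7731131 ≈ -1.2935e-7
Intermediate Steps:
n(S) = S
1/(-7733736 + n(2605)) = 1/(-7733736 + 2605) = 1/(-7731131) = -1/7731131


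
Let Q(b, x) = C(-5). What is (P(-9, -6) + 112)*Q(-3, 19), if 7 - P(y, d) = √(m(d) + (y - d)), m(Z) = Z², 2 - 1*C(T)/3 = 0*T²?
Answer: 714 - 6*√33 ≈ 679.53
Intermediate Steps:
C(T) = 6 (C(T) = 6 - 0*T² = 6 - 3*0 = 6 + 0 = 6)
Q(b, x) = 6
P(y, d) = 7 - √(y + d² - d) (P(y, d) = 7 - √(d² + (y - d)) = 7 - √(y + d² - d))
(P(-9, -6) + 112)*Q(-3, 19) = ((7 - √(-9 + (-6)² - 1*(-6))) + 112)*6 = ((7 - √(-9 + 36 + 6)) + 112)*6 = ((7 - √33) + 112)*6 = (119 - √33)*6 = 714 - 6*√33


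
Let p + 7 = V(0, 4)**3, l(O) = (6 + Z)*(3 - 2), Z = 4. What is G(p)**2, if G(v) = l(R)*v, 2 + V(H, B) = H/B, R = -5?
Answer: 22500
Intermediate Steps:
l(O) = 10 (l(O) = (6 + 4)*(3 - 2) = 10*1 = 10)
V(H, B) = -2 + H/B
p = -15 (p = -7 + (-2 + 0/4)**3 = -7 + (-2 + 0*(1/4))**3 = -7 + (-2 + 0)**3 = -7 + (-2)**3 = -7 - 8 = -15)
G(v) = 10*v
G(p)**2 = (10*(-15))**2 = (-150)**2 = 22500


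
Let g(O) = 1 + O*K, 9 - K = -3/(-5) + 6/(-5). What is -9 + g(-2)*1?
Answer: -136/5 ≈ -27.200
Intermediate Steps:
K = 48/5 (K = 9 - (-3/(-5) + 6/(-5)) = 9 - (-3*(-⅕) + 6*(-⅕)) = 9 - (⅗ - 6/5) = 9 - 1*(-⅗) = 9 + ⅗ = 48/5 ≈ 9.6000)
g(O) = 1 + 48*O/5 (g(O) = 1 + O*(48/5) = 1 + 48*O/5)
-9 + g(-2)*1 = -9 + (1 + (48/5)*(-2))*1 = -9 + (1 - 96/5)*1 = -9 - 91/5*1 = -9 - 91/5 = -136/5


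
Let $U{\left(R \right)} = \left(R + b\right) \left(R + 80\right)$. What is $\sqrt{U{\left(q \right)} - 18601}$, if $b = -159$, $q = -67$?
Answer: $i \sqrt{21539} \approx 146.76 i$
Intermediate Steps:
$U{\left(R \right)} = \left(-159 + R\right) \left(80 + R\right)$ ($U{\left(R \right)} = \left(R - 159\right) \left(R + 80\right) = \left(-159 + R\right) \left(80 + R\right)$)
$\sqrt{U{\left(q \right)} - 18601} = \sqrt{\left(-12720 + \left(-67\right)^{2} - -5293\right) - 18601} = \sqrt{\left(-12720 + 4489 + 5293\right) - 18601} = \sqrt{-2938 - 18601} = \sqrt{-21539} = i \sqrt{21539}$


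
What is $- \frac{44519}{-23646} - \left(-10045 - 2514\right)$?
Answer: $\frac{297014633}{23646} \approx 12561.0$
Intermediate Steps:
$- \frac{44519}{-23646} - \left(-10045 - 2514\right) = \left(-44519\right) \left(- \frac{1}{23646}\right) - \left(-10045 - 2514\right) = \frac{44519}{23646} - -12559 = \frac{44519}{23646} + 12559 = \frac{297014633}{23646}$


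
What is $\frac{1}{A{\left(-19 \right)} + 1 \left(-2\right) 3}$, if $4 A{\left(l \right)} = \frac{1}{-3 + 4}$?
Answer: $- \frac{4}{23} \approx -0.17391$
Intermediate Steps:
$A{\left(l \right)} = \frac{1}{4}$ ($A{\left(l \right)} = \frac{1}{4 \left(-3 + 4\right)} = \frac{1}{4 \cdot 1} = \frac{1}{4} \cdot 1 = \frac{1}{4}$)
$\frac{1}{A{\left(-19 \right)} + 1 \left(-2\right) 3} = \frac{1}{\frac{1}{4} + 1 \left(-2\right) 3} = \frac{1}{\frac{1}{4} - 6} = \frac{1}{- \frac{23}{4}} = - \frac{4}{23}$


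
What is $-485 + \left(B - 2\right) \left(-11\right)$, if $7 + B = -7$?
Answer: $-309$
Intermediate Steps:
$B = -14$ ($B = -7 - 7 = -14$)
$-485 + \left(B - 2\right) \left(-11\right) = -485 + \left(-14 - 2\right) \left(-11\right) = -485 - -176 = -485 + 176 = -309$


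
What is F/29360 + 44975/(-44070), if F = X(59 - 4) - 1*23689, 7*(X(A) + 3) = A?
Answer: -1654958323/905726640 ≈ -1.8272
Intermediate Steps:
X(A) = -3 + A/7
F = -165789/7 (F = (-3 + (59 - 4)/7) - 1*23689 = (-3 + (1/7)*55) - 23689 = (-3 + 55/7) - 23689 = 34/7 - 23689 = -165789/7 ≈ -23684.)
F/29360 + 44975/(-44070) = -165789/7/29360 + 44975/(-44070) = -165789/7*1/29360 + 44975*(-1/44070) = -165789/205520 - 8995/8814 = -1654958323/905726640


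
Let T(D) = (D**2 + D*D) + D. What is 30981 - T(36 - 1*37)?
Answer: 30980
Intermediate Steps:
T(D) = D + 2*D**2 (T(D) = (D**2 + D**2) + D = 2*D**2 + D = D + 2*D**2)
30981 - T(36 - 1*37) = 30981 - (36 - 1*37)*(1 + 2*(36 - 1*37)) = 30981 - (36 - 37)*(1 + 2*(36 - 37)) = 30981 - (-1)*(1 + 2*(-1)) = 30981 - (-1)*(1 - 2) = 30981 - (-1)*(-1) = 30981 - 1*1 = 30981 - 1 = 30980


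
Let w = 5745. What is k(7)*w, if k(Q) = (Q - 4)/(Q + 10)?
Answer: 17235/17 ≈ 1013.8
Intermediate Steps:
k(Q) = (-4 + Q)/(10 + Q)
k(7)*w = ((-4 + 7)/(10 + 7))*5745 = (3/17)*5745 = 17235/17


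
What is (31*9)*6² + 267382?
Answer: 277426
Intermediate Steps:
(31*9)*6² + 267382 = 279*36 + 267382 = 10044 + 267382 = 277426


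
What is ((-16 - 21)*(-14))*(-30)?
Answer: -15540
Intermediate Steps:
((-16 - 21)*(-14))*(-30) = -37*(-14)*(-30) = 518*(-30) = -15540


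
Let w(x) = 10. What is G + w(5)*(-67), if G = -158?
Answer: -828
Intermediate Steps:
G + w(5)*(-67) = -158 + 10*(-67) = -158 - 670 = -828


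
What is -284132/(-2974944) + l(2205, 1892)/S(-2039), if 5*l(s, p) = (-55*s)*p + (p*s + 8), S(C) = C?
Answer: 167549891555387/7582388520 ≈ 22097.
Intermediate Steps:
l(s, p) = 8/5 - 54*p*s/5 (l(s, p) = ((-55*s)*p + (p*s + 8))/5 = (-55*p*s + (8 + p*s))/5 = (8 - 54*p*s)/5 = 8/5 - 54*p*s/5)
-284132/(-2974944) + l(2205, 1892)/S(-2039) = -284132/(-2974944) + (8/5 - 54/5*1892*2205)/(-2039) = -284132*(-1/2974944) + (8/5 - 45056088)*(-1/2039) = 71033/743736 - 225280432/5*(-1/2039) = 71033/743736 + 225280432/10195 = 167549891555387/7582388520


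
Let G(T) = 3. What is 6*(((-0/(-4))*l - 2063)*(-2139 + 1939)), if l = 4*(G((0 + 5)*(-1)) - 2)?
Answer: 2475600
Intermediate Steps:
l = 4 (l = 4*(3 - 2) = 4*1 = 4)
6*(((-0/(-4))*l - 2063)*(-2139 + 1939)) = 6*((-0/(-4)*4 - 2063)*(-2139 + 1939)) = 6*((-0*(-1)/4*4 - 2063)*(-200)) = 6*((-10*0*4 - 2063)*(-200)) = 6*((0*4 - 2063)*(-200)) = 6*((0 - 2063)*(-200)) = 6*(-2063*(-200)) = 6*412600 = 2475600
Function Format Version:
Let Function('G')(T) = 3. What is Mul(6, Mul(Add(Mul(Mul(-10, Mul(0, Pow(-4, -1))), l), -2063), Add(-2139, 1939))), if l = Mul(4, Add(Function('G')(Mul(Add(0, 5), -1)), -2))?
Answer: 2475600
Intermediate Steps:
l = 4 (l = Mul(4, Add(3, -2)) = Mul(4, 1) = 4)
Mul(6, Mul(Add(Mul(Mul(-10, Mul(0, Pow(-4, -1))), l), -2063), Add(-2139, 1939))) = Mul(6, Mul(Add(Mul(Mul(-10, Mul(0, Pow(-4, -1))), 4), -2063), Add(-2139, 1939))) = Mul(6, Mul(Add(Mul(Mul(-10, Mul(0, Rational(-1, 4))), 4), -2063), -200)) = Mul(6, Mul(Add(Mul(Mul(-10, 0), 4), -2063), -200)) = Mul(6, Mul(Add(Mul(0, 4), -2063), -200)) = Mul(6, Mul(Add(0, -2063), -200)) = Mul(6, Mul(-2063, -200)) = Mul(6, 412600) = 2475600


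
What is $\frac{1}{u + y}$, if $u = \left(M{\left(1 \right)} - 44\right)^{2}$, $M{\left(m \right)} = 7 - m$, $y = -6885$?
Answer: $- \frac{1}{5441} \approx -0.00018379$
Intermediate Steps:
$u = 1444$ ($u = \left(\left(7 - 1\right) - 44\right)^{2} = \left(6 - 44\right)^{2} = \left(-38\right)^{2} = 1444$)
$\frac{1}{u + y} = \frac{1}{1444 - 6885} = \frac{1}{-5441} = - \frac{1}{5441}$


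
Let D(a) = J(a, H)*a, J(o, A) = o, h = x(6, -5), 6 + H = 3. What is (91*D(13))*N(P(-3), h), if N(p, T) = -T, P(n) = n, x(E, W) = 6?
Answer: -92274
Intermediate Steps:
H = -3 (H = -6 + 3 = -3)
h = 6
D(a) = a² (D(a) = a*a = a²)
(91*D(13))*N(P(-3), h) = (91*13²)*(-1*6) = (91*169)*(-6) = 15379*(-6) = -92274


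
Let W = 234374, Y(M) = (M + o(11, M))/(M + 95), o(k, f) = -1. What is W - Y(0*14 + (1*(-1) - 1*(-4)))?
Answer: 11484325/49 ≈ 2.3437e+5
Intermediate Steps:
Y(M) = (-1 + M)/(95 + M) (Y(M) = (M - 1)/(M + 95) = (-1 + M)/(95 + M))
W - Y(0*14 + (1*(-1) - 1*(-4))) = 234374 - (-1 + (0*14 + (1*(-1) - 1*(-4))))/(95 + (0*14 + (1*(-1) - 1*(-4)))) = 234374 - (-1 + (0 + (-1 + 4)))/(95 + (0 + (-1 + 4))) = 234374 - (-1 + (0 + 3))/(95 + (0 + 3)) = 234374 - (-1 + 3)/(95 + 3) = 234374 - 2/98 = 234374 - 1*1/49 = 234374 - 1/49 = 11484325/49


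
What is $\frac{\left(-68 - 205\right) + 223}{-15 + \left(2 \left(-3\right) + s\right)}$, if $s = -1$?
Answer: $\frac{25}{11} \approx 2.2727$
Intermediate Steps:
$\frac{\left(-68 - 205\right) + 223}{-15 + \left(2 \left(-3\right) + s\right)} = \frac{\left(-68 - 205\right) + 223}{-15 + \left(2 \left(-3\right) - 1\right)} = \frac{-273 + 223}{-15 - 7} = - \frac{50}{-15 - 7} = - \frac{50}{-22} = \left(-50\right) \left(- \frac{1}{22}\right) = \frac{25}{11}$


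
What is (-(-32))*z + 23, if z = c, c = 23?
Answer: 759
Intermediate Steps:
z = 23
(-(-32))*z + 23 = -(-32)*23 + 23 = -16*(-2)*23 + 23 = 32*23 + 23 = 736 + 23 = 759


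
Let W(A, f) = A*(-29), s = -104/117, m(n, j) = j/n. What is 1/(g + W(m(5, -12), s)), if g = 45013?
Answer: 5/225413 ≈ 2.2182e-5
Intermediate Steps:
s = -8/9 (s = -104*1/117 = -8/9 ≈ -0.88889)
W(A, f) = -29*A
1/(g + W(m(5, -12), s)) = 1/(45013 - (-348)/5) = 1/(45013 - 29*(-12/5)) = 1/(45013 + 348/5) = 1/(225413/5) = 5/225413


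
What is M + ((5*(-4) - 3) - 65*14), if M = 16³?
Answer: 3163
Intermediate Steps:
M = 4096
M + ((5*(-4) - 3) - 65*14) = 4096 + ((5*(-4) - 3) - 65*14) = 4096 + ((-20 - 3) - 910) = 4096 + (-23 - 910) = 4096 - 933 = 3163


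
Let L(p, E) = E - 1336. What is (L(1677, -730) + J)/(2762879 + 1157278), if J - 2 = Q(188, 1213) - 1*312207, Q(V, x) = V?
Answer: -314083/3920157 ≈ -0.080120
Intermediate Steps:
J = -312017 (J = 2 + (188 - 1*312207) = 2 + (188 - 312207) = 2 - 312019 = -312017)
L(p, E) = -1336 + E
(L(1677, -730) + J)/(2762879 + 1157278) = ((-1336 - 730) - 312017)/(2762879 + 1157278) = (-2066 - 312017)/3920157 = -314083*1/3920157 = -314083/3920157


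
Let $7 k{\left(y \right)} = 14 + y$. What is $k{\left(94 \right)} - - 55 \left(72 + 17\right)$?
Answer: $\frac{34373}{7} \approx 4910.4$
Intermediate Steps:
$k{\left(y \right)} = 2 + \frac{y}{7}$ ($k{\left(y \right)} = \frac{14 + y}{7} = 2 + \frac{y}{7}$)
$k{\left(94 \right)} - - 55 \left(72 + 17\right) = \left(2 + \frac{1}{7} \cdot 94\right) - - 55 \left(72 + 17\right) = \left(2 + \frac{94}{7}\right) - \left(-55\right) 89 = \frac{108}{7} - -4895 = \frac{108}{7} + 4895 = \frac{34373}{7}$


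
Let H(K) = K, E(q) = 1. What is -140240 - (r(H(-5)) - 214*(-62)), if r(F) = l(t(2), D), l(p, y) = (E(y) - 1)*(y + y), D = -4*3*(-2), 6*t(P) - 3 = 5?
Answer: -153508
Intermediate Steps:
t(P) = 4/3 (t(P) = ½ + (⅙)*5 = ½ + ⅚ = 4/3)
D = 24 (D = -12*(-2) = 24)
l(p, y) = 0 (l(p, y) = (1 - 1)*(y + y) = 0*(2*y) = 0)
r(F) = 0
-140240 - (r(H(-5)) - 214*(-62)) = -140240 - (0 - 214*(-62)) = -140240 - (0 + 13268) = -140240 - 1*13268 = -140240 - 13268 = -153508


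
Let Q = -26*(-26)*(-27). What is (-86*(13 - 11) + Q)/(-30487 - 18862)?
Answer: 18424/49349 ≈ 0.37334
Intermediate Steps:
Q = -18252 (Q = 676*(-27) = -18252)
(-86*(13 - 11) + Q)/(-30487 - 18862) = (-86*(13 - 11) - 18252)/(-30487 - 18862) = (-86*2 - 18252)/(-49349) = (-172 - 18252)*(-1/49349) = -18424*(-1/49349) = 18424/49349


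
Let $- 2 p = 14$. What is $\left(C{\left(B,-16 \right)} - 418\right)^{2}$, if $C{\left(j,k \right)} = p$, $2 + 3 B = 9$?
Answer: $180625$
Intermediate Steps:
$p = -7$ ($p = \left(- \frac{1}{2}\right) 14 = -7$)
$B = \frac{7}{3}$ ($B = - \frac{2}{3} + \frac{1}{3} \cdot 9 = - \frac{2}{3} + 3 = \frac{7}{3} \approx 2.3333$)
$C{\left(j,k \right)} = -7$
$\left(C{\left(B,-16 \right)} - 418\right)^{2} = \left(-7 - 418\right)^{2} = \left(-425\right)^{2} = 180625$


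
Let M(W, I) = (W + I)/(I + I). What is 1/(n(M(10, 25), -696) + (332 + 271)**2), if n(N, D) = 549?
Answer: 1/364158 ≈ 2.7461e-6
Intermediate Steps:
M(W, I) = (I + W)/(2*I) (M(W, I) = (I + W)/((2*I)) = (I + W)*(1/(2*I)) = (I + W)/(2*I))
1/(n(M(10, 25), -696) + (332 + 271)**2) = 1/(549 + (332 + 271)**2) = 1/(549 + 603**2) = 1/(549 + 363609) = 1/364158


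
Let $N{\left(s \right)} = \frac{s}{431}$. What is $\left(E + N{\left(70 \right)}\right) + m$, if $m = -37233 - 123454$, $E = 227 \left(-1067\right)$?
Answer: $- \frac{173648106}{431} \approx -4.029 \cdot 10^{5}$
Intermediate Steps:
$N{\left(s \right)} = \frac{s}{431}$ ($N{\left(s \right)} = s \frac{1}{431} = \frac{s}{431}$)
$E = -242209$
$m = -160687$ ($m = -37233 - 123454 = -160687$)
$\left(E + N{\left(70 \right)}\right) + m = \left(-242209 + \frac{1}{431} \cdot 70\right) - 160687 = \left(-242209 + \frac{70}{431}\right) - 160687 = - \frac{104392009}{431} - 160687 = - \frac{173648106}{431}$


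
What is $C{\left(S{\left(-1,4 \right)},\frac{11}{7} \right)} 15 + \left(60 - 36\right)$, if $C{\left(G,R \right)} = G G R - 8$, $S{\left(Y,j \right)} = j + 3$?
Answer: $1059$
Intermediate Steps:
$S{\left(Y,j \right)} = 3 + j$
$C{\left(G,R \right)} = -8 + R G^{2}$ ($C{\left(G,R \right)} = G^{2} R - 8 = R G^{2} - 8 = -8 + R G^{2}$)
$C{\left(S{\left(-1,4 \right)},\frac{11}{7} \right)} 15 + \left(60 - 36\right) = \left(-8 + \frac{11}{7} \left(3 + 4\right)^{2}\right) 15 + \left(60 - 36\right) = \left(-8 + 11 \cdot \frac{1}{7} \cdot 7^{2}\right) 15 + \left(60 - 36\right) = \left(-8 + \frac{11}{7} \cdot 49\right) 15 + 24 = \left(-8 + 77\right) 15 + 24 = 69 \cdot 15 + 24 = 1035 + 24 = 1059$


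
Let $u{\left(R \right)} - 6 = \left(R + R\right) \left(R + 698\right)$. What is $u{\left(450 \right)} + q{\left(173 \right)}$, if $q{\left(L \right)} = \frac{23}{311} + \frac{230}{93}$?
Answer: $\frac{29883490807}{28923} \approx 1.0332 \cdot 10^{6}$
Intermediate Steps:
$q{\left(L \right)} = \frac{73669}{28923}$ ($q{\left(L \right)} = 23 \cdot \frac{1}{311} + 230 \cdot \frac{1}{93} = \frac{23}{311} + \frac{230}{93} = \frac{73669}{28923}$)
$u{\left(R \right)} = 6 + 2 R \left(698 + R\right)$ ($u{\left(R \right)} = 6 + \left(R + R\right) \left(R + 698\right) = 6 + 2 R \left(698 + R\right)$)
$u{\left(450 \right)} + q{\left(173 \right)} = \left(6 + 2 \cdot 450^{2} + 1396 \cdot 450\right) + \frac{73669}{28923} = \left(6 + 2 \cdot 202500 + 628200\right) + \frac{73669}{28923} = \left(6 + 405000 + 628200\right) + \frac{73669}{28923} = 1033206 + \frac{73669}{28923} = \frac{29883490807}{28923}$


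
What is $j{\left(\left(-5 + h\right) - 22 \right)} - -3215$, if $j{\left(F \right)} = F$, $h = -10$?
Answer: $3178$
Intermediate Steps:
$j{\left(\left(-5 + h\right) - 22 \right)} - -3215 = \left(\left(-5 - 10\right) - 22\right) - -3215 = \left(-15 - 22\right) + 3215 = -37 + 3215 = 3178$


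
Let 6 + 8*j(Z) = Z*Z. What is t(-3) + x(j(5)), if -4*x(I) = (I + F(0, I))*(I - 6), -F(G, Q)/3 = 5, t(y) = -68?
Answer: -20337/256 ≈ -79.441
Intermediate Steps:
j(Z) = -¾ + Z²/8 (j(Z) = -¾ + (Z*Z)/8 = -¾ + Z²/8)
F(G, Q) = -15 (F(G, Q) = -3*5 = -15)
x(I) = -(-15 + I)*(-6 + I)/4 (x(I) = -(I - 15)*(I - 6)/4 = -(-15 + I)*(-6 + I)/4)
t(-3) + x(j(5)) = -68 + (-45/2 - (-¾ + (⅛)*5²)²/4 + 21*(-¾ + (⅛)*5²)/4) = -68 + (-45/2 - (-¾ + (⅛)*25)²/4 + 21*(-¾ + (⅛)*25)/4) = -68 + (-45/2 - (-¾ + 25/8)²/4 + 21*(-¾ + 25/8)/4) = -68 + (-45/2 - (19/8)²/4 + (21/4)*(19/8)) = -68 + (-45/2 - ¼*361/64 + 399/32) = -68 + (-45/2 - 361/256 + 399/32) = -68 - 2929/256 = -20337/256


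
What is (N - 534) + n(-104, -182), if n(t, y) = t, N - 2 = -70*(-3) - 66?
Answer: -492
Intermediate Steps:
N = 146 (N = 2 + (-70*(-3) - 66) = 2 + (210 - 66) = 2 + 144 = 146)
(N - 534) + n(-104, -182) = (146 - 534) - 104 = -388 - 104 = -492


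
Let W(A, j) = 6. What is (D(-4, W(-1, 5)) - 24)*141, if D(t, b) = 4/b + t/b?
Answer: -3384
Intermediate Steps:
(D(-4, W(-1, 5)) - 24)*141 = ((4 - 4)/6 - 24)*141 = ((⅙)*0 - 24)*141 = (0 - 24)*141 = -24*141 = -3384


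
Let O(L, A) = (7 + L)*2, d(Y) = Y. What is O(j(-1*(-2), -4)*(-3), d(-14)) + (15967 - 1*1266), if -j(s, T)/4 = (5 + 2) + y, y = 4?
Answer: 14979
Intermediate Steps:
j(s, T) = -44 (j(s, T) = -4*((5 + 2) + 4) = -4*(7 + 4) = -4*11 = -44)
O(L, A) = 14 + 2*L
O(j(-1*(-2), -4)*(-3), d(-14)) + (15967 - 1*1266) = (14 + 2*(-44*(-3))) + (15967 - 1*1266) = (14 + 2*132) + (15967 - 1266) = (14 + 264) + 14701 = 278 + 14701 = 14979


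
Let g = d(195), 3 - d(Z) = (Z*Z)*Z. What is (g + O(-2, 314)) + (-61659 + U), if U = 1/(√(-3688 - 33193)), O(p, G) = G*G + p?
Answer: -7377937 - I*√36881/36881 ≈ -7.3779e+6 - 0.0052071*I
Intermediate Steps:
d(Z) = 3 - Z³ (d(Z) = 3 - Z*Z*Z = 3 - Z²*Z = 3 - Z³)
O(p, G) = p + G² (O(p, G) = G² + p = p + G²)
g = -7414872 (g = 3 - 1*195³ = 3 - 1*7414875 = 3 - 7414875 = -7414872)
U = -I*√36881/36881 (U = 1/(√(-36881)) = 1/(I*√36881) = -I*√36881/36881 ≈ -0.0052071*I)
(g + O(-2, 314)) + (-61659 + U) = (-7414872 + (-2 + 314²)) + (-61659 - I*√36881/36881) = (-7414872 + (-2 + 98596)) + (-61659 - I*√36881/36881) = (-7414872 + 98594) + (-61659 - I*√36881/36881) = -7316278 + (-61659 - I*√36881/36881) = -7377937 - I*√36881/36881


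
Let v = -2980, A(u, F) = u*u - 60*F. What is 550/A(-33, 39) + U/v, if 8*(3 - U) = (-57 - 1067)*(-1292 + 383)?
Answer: 316256173/7455960 ≈ 42.417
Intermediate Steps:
A(u, F) = u² - 60*F
U = -255423/2 (U = 3 - (-57 - 1067)*(-1292 + 383)/8 = 3 - (-281)*(-909)/2 = 3 - ⅛*1021716 = 3 - 255429/2 = -255423/2 ≈ -1.2771e+5)
550/A(-33, 39) + U/v = 550/((-33)² - 60*39) - 255423/2/(-2980) = 550/(1089 - 2340) - 255423/2*(-1/2980) = 550/(-1251) + 255423/5960 = 550*(-1/1251) + 255423/5960 = -550/1251 + 255423/5960 = 316256173/7455960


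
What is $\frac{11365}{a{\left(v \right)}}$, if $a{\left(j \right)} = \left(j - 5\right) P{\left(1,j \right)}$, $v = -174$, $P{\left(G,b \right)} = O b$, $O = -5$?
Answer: $- \frac{2273}{31146} \approx -0.072979$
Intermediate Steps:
$P{\left(G,b \right)} = - 5 b$
$a{\left(j \right)} = - 5 j \left(-5 + j\right)$ ($a{\left(j \right)} = \left(j - 5\right) \left(- 5 j\right) = \left(-5 + j\right) \left(- 5 j\right) = - 5 j \left(-5 + j\right)$)
$\frac{11365}{a{\left(v \right)}} = \frac{11365}{5 \left(-174\right) \left(5 - -174\right)} = \frac{11365}{5 \left(-174\right) \left(5 + 174\right)} = \frac{11365}{5 \left(-174\right) 179} = \frac{11365}{-155730} = 11365 \left(- \frac{1}{155730}\right) = - \frac{2273}{31146}$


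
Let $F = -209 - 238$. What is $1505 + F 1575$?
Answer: $-702520$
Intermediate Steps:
$F = -447$
$1505 + F 1575 = 1505 - 704025 = -702520$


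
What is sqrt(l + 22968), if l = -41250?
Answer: I*sqrt(18282) ≈ 135.21*I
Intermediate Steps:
sqrt(l + 22968) = sqrt(-41250 + 22968) = sqrt(-18282) = I*sqrt(18282)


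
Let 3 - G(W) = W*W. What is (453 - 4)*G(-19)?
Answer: -160742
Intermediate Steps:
G(W) = 3 - W² (G(W) = 3 - W*W = 3 - W²)
(453 - 4)*G(-19) = (453 - 4)*(3 - 1*(-19)²) = 449*(3 - 1*361) = 449*(3 - 361) = 449*(-358) = -160742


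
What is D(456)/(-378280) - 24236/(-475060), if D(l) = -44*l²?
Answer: 27222370907/1123160605 ≈ 24.237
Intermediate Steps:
D(456)/(-378280) - 24236/(-475060) = -44*456²/(-378280) - 24236/(-475060) = -44*207936*(-1/378280) - 24236*(-1/475060) = -9149184*(-1/378280) + 6059/118765 = 1143648/47285 + 6059/118765 = 27222370907/1123160605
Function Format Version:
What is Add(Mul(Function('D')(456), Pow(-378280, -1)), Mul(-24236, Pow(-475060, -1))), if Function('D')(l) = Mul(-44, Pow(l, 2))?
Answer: Rational(27222370907, 1123160605) ≈ 24.237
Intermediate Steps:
Add(Mul(Function('D')(456), Pow(-378280, -1)), Mul(-24236, Pow(-475060, -1))) = Add(Mul(Mul(-44, Pow(456, 2)), Pow(-378280, -1)), Mul(-24236, Pow(-475060, -1))) = Add(Mul(Mul(-44, 207936), Rational(-1, 378280)), Mul(-24236, Rational(-1, 475060))) = Add(Mul(-9149184, Rational(-1, 378280)), Rational(6059, 118765)) = Add(Rational(1143648, 47285), Rational(6059, 118765)) = Rational(27222370907, 1123160605)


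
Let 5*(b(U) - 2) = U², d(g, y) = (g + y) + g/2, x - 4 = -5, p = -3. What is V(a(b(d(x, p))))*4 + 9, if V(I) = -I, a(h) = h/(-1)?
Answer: 166/5 ≈ 33.200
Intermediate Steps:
x = -1 (x = 4 - 5 = -1)
d(g, y) = y + 3*g/2 (d(g, y) = (g + y) + g*(½) = (g + y) + g/2 = y + 3*g/2)
b(U) = 2 + U²/5
a(h) = -h (a(h) = h*(-1) = -h)
V(a(b(d(x, p))))*4 + 9 = -(-1)*(2 + (-3 + (3/2)*(-1))²/5)*4 + 9 = -(-1)*(2 + (-3 - 3/2)²/5)*4 + 9 = -(-1)*(2 + (-9/2)²/5)*4 + 9 = -(-1)*(2 + (⅕)*(81/4))*4 + 9 = -(-1)*(2 + 81/20)*4 + 9 = -(-1)*121/20*4 + 9 = -1*(-121/20)*4 + 9 = (121/20)*4 + 9 = 121/5 + 9 = 166/5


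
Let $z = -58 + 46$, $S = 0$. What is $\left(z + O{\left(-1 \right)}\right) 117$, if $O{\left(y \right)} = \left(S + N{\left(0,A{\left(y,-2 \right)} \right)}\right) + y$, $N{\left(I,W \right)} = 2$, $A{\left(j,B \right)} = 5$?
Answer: $-1287$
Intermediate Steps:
$O{\left(y \right)} = 2 + y$ ($O{\left(y \right)} = \left(0 + 2\right) + y = 2 + y$)
$z = -12$
$\left(z + O{\left(-1 \right)}\right) 117 = \left(-12 + \left(2 - 1\right)\right) 117 = \left(-12 + 1\right) 117 = \left(-11\right) 117 = -1287$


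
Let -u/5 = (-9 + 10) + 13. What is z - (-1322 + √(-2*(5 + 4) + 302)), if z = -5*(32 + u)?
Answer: 1512 - 2*√71 ≈ 1495.1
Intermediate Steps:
u = -70 (u = -5*((-9 + 10) + 13) = -5*(1 + 13) = -5*14 = -70)
z = 190 (z = -5*(32 - 70) = -5*(-38) = 190)
z - (-1322 + √(-2*(5 + 4) + 302)) = 190 - (-1322 + √(-2*(5 + 4) + 302)) = 190 - (-1322 + √(-2*9 + 302)) = 190 - (-1322 + √(-18 + 302)) = 190 - (-1322 + √284) = 190 - (-1322 + 2*√71) = 190 + (1322 - 2*√71) = 1512 - 2*√71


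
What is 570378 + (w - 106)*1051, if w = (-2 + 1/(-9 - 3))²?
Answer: 66748843/144 ≈ 4.6353e+5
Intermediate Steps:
w = 625/144 (w = (-2 + 1/(-12))² = (-2 - 1/12)² = (-25/12)² = 625/144 ≈ 4.3403)
570378 + (w - 106)*1051 = 570378 + (625/144 - 106)*1051 = 570378 - 14639/144*1051 = 570378 - 15385589/144 = 66748843/144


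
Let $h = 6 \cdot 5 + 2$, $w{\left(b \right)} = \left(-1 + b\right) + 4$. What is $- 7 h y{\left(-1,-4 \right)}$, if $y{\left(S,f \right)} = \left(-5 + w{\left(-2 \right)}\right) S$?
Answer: $-896$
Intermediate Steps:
$w{\left(b \right)} = 3 + b$
$h = 32$ ($h = 30 + 2 = 32$)
$y{\left(S,f \right)} = - 4 S$ ($y{\left(S,f \right)} = \left(-5 + \left(3 - 2\right)\right) S = \left(-5 + 1\right) S = - 4 S$)
$- 7 h y{\left(-1,-4 \right)} = \left(-7\right) 32 \left(\left(-4\right) \left(-1\right)\right) = \left(-224\right) 4 = -896$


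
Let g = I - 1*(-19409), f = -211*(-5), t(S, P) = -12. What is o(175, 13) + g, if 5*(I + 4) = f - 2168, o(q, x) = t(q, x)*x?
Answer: 95132/5 ≈ 19026.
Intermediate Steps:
f = 1055
o(q, x) = -12*x
I = -1133/5 (I = -4 + (1055 - 2168)/5 = -4 + (⅕)*(-1113) = -4 - 1113/5 = -1133/5 ≈ -226.60)
g = 95912/5 (g = -1133/5 - 1*(-19409) = -1133/5 + 19409 = 95912/5 ≈ 19182.)
o(175, 13) + g = -12*13 + 95912/5 = -156 + 95912/5 = 95132/5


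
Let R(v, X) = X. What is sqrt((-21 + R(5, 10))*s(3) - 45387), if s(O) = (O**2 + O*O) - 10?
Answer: 5*I*sqrt(1819) ≈ 213.25*I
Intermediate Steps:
s(O) = -10 + 2*O**2 (s(O) = (O**2 + O**2) - 10 = 2*O**2 - 10 = -10 + 2*O**2)
sqrt((-21 + R(5, 10))*s(3) - 45387) = sqrt((-21 + 10)*(-10 + 2*3**2) - 45387) = sqrt(-11*(-10 + 2*9) - 45387) = sqrt(-11*(-10 + 18) - 45387) = sqrt(-11*8 - 45387) = sqrt(-88 - 45387) = sqrt(-45475) = 5*I*sqrt(1819)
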